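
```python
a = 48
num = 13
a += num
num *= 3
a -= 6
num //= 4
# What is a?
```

Trace:
`a = 48` → a = 48
`num = 13` → num = 13
`a += num` → a = 61
`num *= 3` → num = 39
`a -= 6` → a = 55
`num //= 4` → num = 9
So a = 55

Answer: 55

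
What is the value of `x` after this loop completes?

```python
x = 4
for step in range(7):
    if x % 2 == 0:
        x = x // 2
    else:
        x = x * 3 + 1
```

Collatz-style transformation from 4
`x` takes the values: 4 → 2 → 1 → 4 → 2 → 1 → 4 → 2

Answer: 2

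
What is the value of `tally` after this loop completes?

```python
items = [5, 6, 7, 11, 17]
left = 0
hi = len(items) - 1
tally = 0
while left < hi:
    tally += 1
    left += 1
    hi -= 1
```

Iterations until pointers meet (list length 5)
`tally` takes the values: 0 → 1 → 2

Answer: 2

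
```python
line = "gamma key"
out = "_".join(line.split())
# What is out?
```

Trace:
`line = "gamma key"` → line = 'gamma key'
`out = "_".join(line.split())` → out = 'gamma_key'
So out = 'gamma_key'

Answer: 'gamma_key'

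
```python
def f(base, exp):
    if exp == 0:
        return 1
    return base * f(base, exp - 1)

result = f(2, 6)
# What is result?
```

f(2, 6) = 2 * 2 * 2 * 2 * 2 * 2 = 64

Answer: 64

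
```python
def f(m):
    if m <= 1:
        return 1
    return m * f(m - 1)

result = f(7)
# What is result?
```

f(7) = 7 * 6 * 5 * 4 * 3 * 2 * 1 = 5040

Answer: 5040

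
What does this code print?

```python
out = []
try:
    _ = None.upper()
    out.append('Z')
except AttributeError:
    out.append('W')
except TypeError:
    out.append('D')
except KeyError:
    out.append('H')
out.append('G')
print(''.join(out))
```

Execution trace: 'W' (except AttributeError) → 'G' (after the try/except). Output: WG

Answer: WG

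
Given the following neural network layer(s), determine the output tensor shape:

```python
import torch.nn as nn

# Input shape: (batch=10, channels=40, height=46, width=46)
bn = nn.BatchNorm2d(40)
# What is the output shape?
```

Input: (10, 40, 46, 46) -> Output: (10, 40, 46, 46)

Answer: (10, 40, 46, 46)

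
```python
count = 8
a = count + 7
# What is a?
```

Trace:
`count = 8` → count = 8
`a = count + 7` → a = 15
So a = 15

Answer: 15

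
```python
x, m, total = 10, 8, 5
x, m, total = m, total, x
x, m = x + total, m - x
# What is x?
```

Trace:
`x, m, total = 10, 8, 5` → x = 10; m = 8; total = 5
`x, m, total = m, total, x` → x = 8; m = 5; total = 10
`x, m = x + total, m - x` → x = 18; m = -3
So x = 18

Answer: 18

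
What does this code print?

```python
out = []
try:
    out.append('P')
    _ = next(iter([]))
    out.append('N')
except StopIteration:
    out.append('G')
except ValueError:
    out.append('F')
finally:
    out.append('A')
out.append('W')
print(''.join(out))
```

Execution trace: 'P' (try body) → 'G' (except StopIteration) → 'A' (finally) → 'W' (after the try/except). Output: PGAW

Answer: PGAW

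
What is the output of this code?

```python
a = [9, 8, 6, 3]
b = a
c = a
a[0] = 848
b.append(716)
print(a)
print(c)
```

Key concept: multiple aliases.
Step by step:
`a = [9, 8, 6, 3]` → a = [9, 8, 6, 3]
`b = a` → b = [9, 8, 6, 3] (same object as a)
`c = a` → c = [9, 8, 6, 3] (same object as a, b)
`a[0] = 848` → a = [848, 8, 6, 3] (same object as b, c); b = [848, 8, 6, 3] (same object as a, c); c = [848, 8, 6, 3] (same object as a, b)
`b.append(716)` → a = [848, 8, 6, 3, 716] (same object as b, c); b = [848, 8, 6, 3, 716] (same object as a, c); c = [848, 8, 6, 3, 716] (same object as a, b)
`print(a)` → prints [848, 8, 6, 3, 716]
`print(c)` → prints [848, 8, 6, 3, 716]

Answer:
[848, 8, 6, 3, 716]
[848, 8, 6, 3, 716]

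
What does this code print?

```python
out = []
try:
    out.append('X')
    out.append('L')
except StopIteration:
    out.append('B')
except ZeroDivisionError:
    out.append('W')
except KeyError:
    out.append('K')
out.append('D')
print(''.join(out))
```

Execution trace: 'X' (try body) → 'L' (try body, no exception) → 'D' (after the try/except). Output: XLD

Answer: XLD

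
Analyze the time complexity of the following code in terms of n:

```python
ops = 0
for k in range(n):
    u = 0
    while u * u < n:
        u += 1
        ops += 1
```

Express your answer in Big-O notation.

Each loop level contributes: n × √n. Multiplying the contributions gives O(n√n).

Answer: O(n√n)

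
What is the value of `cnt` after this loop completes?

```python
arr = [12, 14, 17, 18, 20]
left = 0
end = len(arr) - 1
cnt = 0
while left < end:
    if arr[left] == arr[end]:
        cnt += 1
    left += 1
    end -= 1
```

Count matching pairs from ends
`cnt` takes the values: 0

Answer: 0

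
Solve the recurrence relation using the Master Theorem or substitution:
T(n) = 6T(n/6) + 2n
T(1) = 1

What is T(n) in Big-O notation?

By Master Theorem: a=6, b=6, f(n)=2n. Since log_6(6) = 1 and f(n) = Θ(n^1), Case 2 applies. T(n) = O(n log n).

Answer: O(n log n)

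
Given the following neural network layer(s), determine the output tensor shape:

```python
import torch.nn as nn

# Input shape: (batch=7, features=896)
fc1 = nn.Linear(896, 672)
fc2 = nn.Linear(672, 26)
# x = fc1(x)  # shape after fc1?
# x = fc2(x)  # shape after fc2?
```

Input: (7, 896) -> after fc1: (7, 672) -> Output: (7, 26)

Answer: (7, 26)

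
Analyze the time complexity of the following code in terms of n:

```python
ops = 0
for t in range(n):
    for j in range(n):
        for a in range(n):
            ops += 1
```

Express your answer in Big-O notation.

Each loop level contributes: n × n × n. Multiplying the contributions gives O(n^3).

Answer: O(n^3)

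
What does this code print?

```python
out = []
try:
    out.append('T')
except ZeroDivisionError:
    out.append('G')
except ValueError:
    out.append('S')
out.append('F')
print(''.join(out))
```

Execution trace: 'T' (try body, no exception) → 'F' (after the try/except). Output: TF

Answer: TF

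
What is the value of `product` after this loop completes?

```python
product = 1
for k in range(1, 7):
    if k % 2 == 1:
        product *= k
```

Product of odd numbers 1 to 6
`product` takes the values: 1 → 3 → 15

Answer: 15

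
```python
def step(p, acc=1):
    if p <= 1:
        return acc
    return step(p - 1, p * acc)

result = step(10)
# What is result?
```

Accumulator trace (n, acc): (10, 1) -> (9, 10) -> (8, 90) -> (7, 720) -> (6, 5040) -> (5, 30240) -> (4, 151200) -> (3, 604800) -> (2, 1814400) -> (1, 3628800) -> return 3628800

Answer: 3628800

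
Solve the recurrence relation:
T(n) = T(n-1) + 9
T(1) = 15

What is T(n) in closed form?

Unrolling: T(n) = T(1) + 9·(n-1) = 15 + 9(n-1) = 9n + 6.

Answer: T(n) = 9n + 6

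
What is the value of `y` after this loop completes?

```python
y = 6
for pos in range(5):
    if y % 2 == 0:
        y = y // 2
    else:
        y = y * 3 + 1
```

Collatz-style transformation from 6
`y` takes the values: 6 → 3 → 10 → 5 → 16 → 8

Answer: 8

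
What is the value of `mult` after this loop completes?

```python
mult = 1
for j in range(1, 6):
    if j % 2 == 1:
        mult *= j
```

Product of odd numbers 1 to 5
`mult` takes the values: 1 → 3 → 15

Answer: 15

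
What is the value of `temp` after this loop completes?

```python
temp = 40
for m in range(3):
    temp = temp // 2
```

Halve 3 times: 40 // 2^3 = 5
`temp` takes the values: 40 → 20 → 10 → 5

Answer: 5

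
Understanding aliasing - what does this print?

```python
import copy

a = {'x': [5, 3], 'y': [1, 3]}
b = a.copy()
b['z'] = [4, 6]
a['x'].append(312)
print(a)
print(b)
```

Key concept: shallow copy of dict with mutable values.
Step by step:
`a = {'x': [5, 3], 'y': [1, 3]}` → a = {'x': [5, 3], 'y': [1, 3]}
`b = a.copy()` → b = {'x': [5, 3], 'y': [1, 3]}
`b['z'] = [4, 6]` → b = {'x': [5, 3], 'y': [1, 3], 'z': [4, 6]}
`a['x'].append(312)` → a = {'x': [5, 3, 312], 'y': [1, 3]}; b = {'x': [5, 3, 312], 'y': [1, 3], 'z': [4, 6]}
`print(a)` → prints {'x': [5, 3, 312], 'y': [1, 3]}
`print(b)` → prints {'x': [5, 3, 312], 'y': [1, 3], 'z': [4, 6]}

Answer:
{'x': [5, 3, 312], 'y': [1, 3]}
{'x': [5, 3, 312], 'y': [1, 3], 'z': [4, 6]}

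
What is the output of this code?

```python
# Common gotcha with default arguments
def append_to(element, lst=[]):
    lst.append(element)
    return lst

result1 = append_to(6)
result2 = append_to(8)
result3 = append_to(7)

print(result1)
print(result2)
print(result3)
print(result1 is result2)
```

Key concept: mutable default argument gotcha.
Step by step:
`result1 = append_to(6)` → result1 = [6]
`result2 = append_to(8)` → result1 = [6, 8] (same object as result2); result2 = [6, 8] (same object as result1)
`result3 = append_to(7)` → result1 = [6, 8, 7] (same object as result2, result3); result2 = [6, 8, 7] (same object as result1, result3); result3 = [6, 8, 7] (same object as result1, result2)
`print(result1)` → prints [6, 8, 7]
`print(result2)` → prints [6, 8, 7]
`print(result3)` → prints [6, 8, 7]
`print(result1 is result2)` → prints True

Answer:
[6, 8, 7]
[6, 8, 7]
[6, 8, 7]
True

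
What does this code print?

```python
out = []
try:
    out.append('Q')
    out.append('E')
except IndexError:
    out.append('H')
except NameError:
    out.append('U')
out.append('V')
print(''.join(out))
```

Execution trace: 'Q' (try body) → 'E' (try body, no exception) → 'V' (after the try/except). Output: QEV

Answer: QEV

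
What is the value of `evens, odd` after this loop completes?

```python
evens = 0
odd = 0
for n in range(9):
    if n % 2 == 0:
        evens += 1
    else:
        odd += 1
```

Count evens and odds in range(9)
`evens, odd` takes the values: (0, 0) → (1, 0) → (1, 1) → (2, 1) → (2, 2) → (3, 2) → (3, 3) → (4, 3) → (4, 4) → (5, 4)

Answer: 5, 4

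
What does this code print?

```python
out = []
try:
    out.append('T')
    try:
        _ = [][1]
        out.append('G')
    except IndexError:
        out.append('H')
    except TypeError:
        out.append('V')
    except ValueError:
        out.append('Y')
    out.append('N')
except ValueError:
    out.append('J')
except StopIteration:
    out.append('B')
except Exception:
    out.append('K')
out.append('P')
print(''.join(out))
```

Execution trace: 'T' (try body) → 'H' (inner except IndexError) → 'N' (try body, no exception) → 'P' (after the try/except). Output: THNP

Answer: THNP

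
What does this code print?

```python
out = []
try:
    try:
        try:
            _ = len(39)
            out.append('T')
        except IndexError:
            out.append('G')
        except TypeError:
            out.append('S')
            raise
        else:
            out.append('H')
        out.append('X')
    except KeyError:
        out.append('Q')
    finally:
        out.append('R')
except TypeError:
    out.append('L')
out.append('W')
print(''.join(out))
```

Execution trace: 'S' (inner except TypeError) → 'R' (finally) → 'L' (outer except TypeError) → 'W' (after the try/except). Output: SRLW

Answer: SRLW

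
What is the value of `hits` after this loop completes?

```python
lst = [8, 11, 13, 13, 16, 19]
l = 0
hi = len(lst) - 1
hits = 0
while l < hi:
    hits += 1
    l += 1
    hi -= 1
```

Iterations until pointers meet (list length 6)
`hits` takes the values: 0 → 1 → 2 → 3

Answer: 3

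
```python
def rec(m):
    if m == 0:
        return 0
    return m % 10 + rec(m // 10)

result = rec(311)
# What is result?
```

Sum of digits of 311: 1 + 1 + 3 = 5

Answer: 5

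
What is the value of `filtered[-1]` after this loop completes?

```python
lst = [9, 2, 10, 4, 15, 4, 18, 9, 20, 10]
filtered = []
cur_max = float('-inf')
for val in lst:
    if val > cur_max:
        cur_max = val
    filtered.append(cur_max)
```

Running max ends at 20
`filtered` takes the values: [] → [9] → [9, 9] → [9, 9, 10] → [9, 9, 10, 10] → [9, 9, 10, 10, 15] → [9, 9, 10, 10, 15, 15] → [9, 9, 10, 10, 15, 15, 18] → [9, 9, 10, 10, 15, 15, 18, 18] → [9, 9, 10, 10, 15, 15, 18, 18, 20] → [9, 9, 10, 10, 15, 15, 18, 18, 20, 20]
So `filtered[-1]` = 20

Answer: 20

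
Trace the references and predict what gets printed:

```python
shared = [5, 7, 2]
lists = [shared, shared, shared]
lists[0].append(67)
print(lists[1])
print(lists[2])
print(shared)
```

Key concept: list of same reference.
Step by step:
`shared = [5, 7, 2]` → shared = [5, 7, 2]
`lists = [shared, shared, shared]` → lists = [[5, 7, 2], [5, 7, 2], [5, 7, 2]]
`lists[0].append(67)` → shared = [5, 7, 2, 67]; lists = [[5, 7, 2, 67], [5, 7, 2, 67], [5, 7, 2, 67]]
`print(lists[1])` → prints [5, 7, 2, 67]
`print(lists[2])` → prints [5, 7, 2, 67]
`print(shared)` → prints [5, 7, 2, 67]

Answer:
[5, 7, 2, 67]
[5, 7, 2, 67]
[5, 7, 2, 67]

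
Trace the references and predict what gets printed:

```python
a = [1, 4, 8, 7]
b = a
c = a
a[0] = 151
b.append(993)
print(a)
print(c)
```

Key concept: multiple aliases.
Step by step:
`a = [1, 4, 8, 7]` → a = [1, 4, 8, 7]
`b = a` → b = [1, 4, 8, 7] (same object as a)
`c = a` → c = [1, 4, 8, 7] (same object as a, b)
`a[0] = 151` → a = [151, 4, 8, 7] (same object as b, c); b = [151, 4, 8, 7] (same object as a, c); c = [151, 4, 8, 7] (same object as a, b)
`b.append(993)` → a = [151, 4, 8, 7, 993] (same object as b, c); b = [151, 4, 8, 7, 993] (same object as a, c); c = [151, 4, 8, 7, 993] (same object as a, b)
`print(a)` → prints [151, 4, 8, 7, 993]
`print(c)` → prints [151, 4, 8, 7, 993]

Answer:
[151, 4, 8, 7, 993]
[151, 4, 8, 7, 993]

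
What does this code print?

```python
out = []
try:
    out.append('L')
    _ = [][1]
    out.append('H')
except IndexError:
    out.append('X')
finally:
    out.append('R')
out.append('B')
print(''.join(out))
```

Execution trace: 'L' (try body) → 'X' (except IndexError) → 'R' (finally) → 'B' (after the try/except). Output: LXRB

Answer: LXRB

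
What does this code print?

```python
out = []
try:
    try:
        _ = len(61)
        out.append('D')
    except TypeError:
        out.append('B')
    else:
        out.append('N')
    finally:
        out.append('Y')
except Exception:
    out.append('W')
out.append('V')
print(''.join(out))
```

Execution trace: 'B' (inner except TypeError) → 'Y' (inner finally) → 'V' (after the try/except). Output: BYV

Answer: BYV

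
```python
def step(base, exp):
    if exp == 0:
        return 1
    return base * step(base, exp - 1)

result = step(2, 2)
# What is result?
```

step(2, 2) = 2 * 2 = 4

Answer: 4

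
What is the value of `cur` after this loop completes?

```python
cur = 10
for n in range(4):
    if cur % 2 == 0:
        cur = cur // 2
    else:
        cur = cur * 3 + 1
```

Collatz-style transformation from 10
`cur` takes the values: 10 → 5 → 16 → 8 → 4

Answer: 4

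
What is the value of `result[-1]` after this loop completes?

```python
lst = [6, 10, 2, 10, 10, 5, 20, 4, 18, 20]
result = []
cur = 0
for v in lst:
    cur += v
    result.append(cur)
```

Cumulative sum ends at 105
`result` takes the values: [] → [6] → [6, 16] → [6, 16, 18] → [6, 16, 18, 28] → [6, 16, 18, 28, 38] → [6, 16, 18, 28, 38, 43] → [6, 16, 18, 28, 38, 43, 63] → [6, 16, 18, 28, 38, 43, 63, 67] → [6, 16, 18, 28, 38, 43, 63, 67, 85] → [6, 16, 18, 28, 38, 43, 63, 67, 85, 105]
So `result[-1]` = 105

Answer: 105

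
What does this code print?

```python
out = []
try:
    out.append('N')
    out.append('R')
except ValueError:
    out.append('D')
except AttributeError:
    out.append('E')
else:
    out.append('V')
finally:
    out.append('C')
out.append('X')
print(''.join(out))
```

Execution trace: 'N' (try body) → 'R' (try body, no exception) → 'V' (else) → 'C' (finally) → 'X' (after the try/except). Output: NRVCX

Answer: NRVCX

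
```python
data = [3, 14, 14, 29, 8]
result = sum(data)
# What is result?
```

Trace:
`data = [3, 14, 14, 29, 8]` → data = [3, 14, 14, 29, 8]
`result = sum(data)` → result = 68
So result = 68

Answer: 68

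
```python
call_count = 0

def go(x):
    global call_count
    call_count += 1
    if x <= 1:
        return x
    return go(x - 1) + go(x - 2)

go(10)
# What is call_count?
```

Calls(x) = 1 + Calls(x-1) + Calls(x-2); Calls(0)=Calls(1)=1. For x=10 this gives 177.

Answer: 177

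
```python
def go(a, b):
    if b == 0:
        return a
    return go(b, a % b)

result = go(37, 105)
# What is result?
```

go(37, 105) -> go(105, 37) -> go(37, 31) -> go(31, 6) -> go(6, 1) -> go(1, 0) -> 1

Answer: 1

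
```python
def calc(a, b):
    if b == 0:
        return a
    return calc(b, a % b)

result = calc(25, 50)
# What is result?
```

calc(25, 50) -> calc(50, 25) -> calc(25, 0) -> 25

Answer: 25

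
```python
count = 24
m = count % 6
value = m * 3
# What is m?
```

Trace:
`count = 24` → count = 24
`m = count % 6` → m = 0
`value = m * 3` → value = 0
So m = 0

Answer: 0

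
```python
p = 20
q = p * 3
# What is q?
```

Trace:
`p = 20` → p = 20
`q = p * 3` → q = 60
So q = 60

Answer: 60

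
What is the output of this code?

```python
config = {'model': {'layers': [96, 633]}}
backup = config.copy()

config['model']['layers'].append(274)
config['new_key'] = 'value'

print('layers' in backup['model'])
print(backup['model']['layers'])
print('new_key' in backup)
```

Key concept: shallow copy gotcha with nested dict.
Step by step:
`config = {'model': {'layers': [96, 633]}}` → config = {'model': {'layers': [96, 633]}}
`backup = config.copy()` → backup = {'model': {'layers': [96, 633]}}
`config['model']['layers'].append(274)` → config = {'model': {'layers': [96, 633, 274]}}; backup = {'model': {'layers': [96, 633, 274]}}
`config['new_key'] = 'value'` → config = {'model': {'layers': [96, 633, 274]}, 'new_key': 'value'}
`print('layers' in backup['model'])` → prints True
`print(backup['model']['layers'])` → prints [96, 633, 274]
`print('new_key' in backup)` → prints False

Answer:
True
[96, 633, 274]
False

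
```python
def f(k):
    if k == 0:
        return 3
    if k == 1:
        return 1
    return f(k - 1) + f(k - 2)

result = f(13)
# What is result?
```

Build up from base cases: f(0)=3, f(1)=1, f(2)=4, f(3)=5, f(4)=9, f(5)=14, f(6)=23, ..., f(13)=665

Answer: 665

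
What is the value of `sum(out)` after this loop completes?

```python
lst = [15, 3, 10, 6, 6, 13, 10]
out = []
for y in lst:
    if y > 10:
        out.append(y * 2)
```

Sum of doubled values > 10
`out` takes the values: [] → [30] → [30, 26]
So `sum(out)` = 56

Answer: 56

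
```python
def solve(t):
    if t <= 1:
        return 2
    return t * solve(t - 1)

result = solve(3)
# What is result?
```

solve(3) = 3 * 2 * 2 = 12

Answer: 12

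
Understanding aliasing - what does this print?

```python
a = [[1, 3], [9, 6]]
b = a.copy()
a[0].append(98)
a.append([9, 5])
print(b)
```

Key concept: shallow copy with nested lists.
Step by step:
`a = [[1, 3], [9, 6]]` → a = [[1, 3], [9, 6]]
`b = a.copy()` → b = [[1, 3], [9, 6]]
`a[0].append(98)` → a = [[1, 3, 98], [9, 6]]; b = [[1, 3, 98], [9, 6]]
`a.append([9, 5])` → a = [[1, 3, 98], [9, 6], [9, 5]]
`print(b)` → prints [[1, 3, 98], [9, 6]]

Answer: [[1, 3, 98], [9, 6]]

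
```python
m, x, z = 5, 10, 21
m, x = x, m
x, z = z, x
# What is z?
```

Trace:
`m, x, z = 5, 10, 21` → m = 5; x = 10; z = 21
`m, x = x, m` → m = 10; x = 5
`x, z = z, x` → x = 21; z = 5
So z = 5

Answer: 5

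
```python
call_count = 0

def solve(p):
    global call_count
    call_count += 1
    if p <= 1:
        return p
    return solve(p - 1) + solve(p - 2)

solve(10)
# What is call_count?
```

Calls(p) = 1 + Calls(p-1) + Calls(p-2); Calls(0)=Calls(1)=1. For p=10 this gives 177.

Answer: 177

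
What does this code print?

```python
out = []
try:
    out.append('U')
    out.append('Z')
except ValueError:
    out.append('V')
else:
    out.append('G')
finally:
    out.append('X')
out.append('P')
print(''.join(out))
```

Execution trace: 'U' (try body) → 'Z' (try body, no exception) → 'G' (else) → 'X' (finally) → 'P' (after the try/except). Output: UZGXP

Answer: UZGXP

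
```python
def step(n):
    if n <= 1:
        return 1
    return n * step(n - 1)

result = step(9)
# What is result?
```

step(9) = 9 * 8 * 7 * 6 * 5 * 4 * 3 * 2 * 1 = 362880

Answer: 362880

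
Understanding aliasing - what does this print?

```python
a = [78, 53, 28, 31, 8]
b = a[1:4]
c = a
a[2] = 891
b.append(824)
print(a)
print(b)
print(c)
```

Key concept: slice vs alias.
Step by step:
`a = [78, 53, 28, 31, 8]` → a = [78, 53, 28, 31, 8]
`b = a[1:4]` → b = [53, 28, 31]
`c = a` → c = [78, 53, 28, 31, 8] (same object as a)
`a[2] = 891` → a = [78, 53, 891, 31, 8] (same object as c); c = [78, 53, 891, 31, 8] (same object as a)
`b.append(824)` → b = [53, 28, 31, 824]
`print(a)` → prints [78, 53, 891, 31, 8]
`print(b)` → prints [53, 28, 31, 824]
`print(c)` → prints [78, 53, 891, 31, 8]

Answer:
[78, 53, 891, 31, 8]
[53, 28, 31, 824]
[78, 53, 891, 31, 8]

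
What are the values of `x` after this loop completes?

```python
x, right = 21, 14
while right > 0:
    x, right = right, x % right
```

GCD of 21 and 14
`x` takes the values: 21 → 14 → 7

Answer: 7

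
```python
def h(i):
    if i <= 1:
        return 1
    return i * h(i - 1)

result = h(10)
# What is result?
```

h(10) = 10 * 9 * 8 * 7 * 6 * 5 * 4 * 3 * 2 * 1 = 3628800

Answer: 3628800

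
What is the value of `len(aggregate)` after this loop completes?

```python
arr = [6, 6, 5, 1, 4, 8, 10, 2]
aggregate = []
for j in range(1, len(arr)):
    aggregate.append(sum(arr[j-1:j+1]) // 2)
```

Number of 2-element averages
`aggregate` takes the values: [] → [6] → [6, 5] → [6, 5, 3] → [6, 5, 3, 2] → [6, 5, 3, 2, 6] → [6, 5, 3, 2, 6, 9] → [6, 5, 3, 2, 6, 9, 6]
So `len(aggregate)` = 7

Answer: 7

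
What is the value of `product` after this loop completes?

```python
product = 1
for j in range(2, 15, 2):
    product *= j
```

Product of even numbers 2 to 14
`product` takes the values: 1 → 2 → 8 → 48 → 384 → 3840 → 46080 → 645120

Answer: 645120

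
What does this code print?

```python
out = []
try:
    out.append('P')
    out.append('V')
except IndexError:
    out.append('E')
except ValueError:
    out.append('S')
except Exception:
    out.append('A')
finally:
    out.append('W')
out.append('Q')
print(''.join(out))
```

Execution trace: 'P' (try body) → 'V' (try body, no exception) → 'W' (finally) → 'Q' (after the try/except). Output: PVWQ

Answer: PVWQ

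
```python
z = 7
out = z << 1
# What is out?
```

Trace:
`z = 7` → z = 7
`out = z << 1` → out = 14
So out = 14

Answer: 14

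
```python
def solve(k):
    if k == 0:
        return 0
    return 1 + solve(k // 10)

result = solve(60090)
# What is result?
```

Count of digits of 60090: 5

Answer: 5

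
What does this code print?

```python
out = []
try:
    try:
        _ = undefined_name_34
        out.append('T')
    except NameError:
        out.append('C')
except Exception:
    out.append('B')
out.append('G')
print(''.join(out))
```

Execution trace: 'C' (inner except NameError) → 'G' (after the try/except). Output: CG

Answer: CG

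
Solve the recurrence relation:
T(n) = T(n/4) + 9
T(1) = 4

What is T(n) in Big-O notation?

Each step divides n by 4 and adds 9. After log_4(n) steps we reach T(1)=4. So T(n) = 9·log_4(n) + 4 = O(log n).

Answer: O(log n)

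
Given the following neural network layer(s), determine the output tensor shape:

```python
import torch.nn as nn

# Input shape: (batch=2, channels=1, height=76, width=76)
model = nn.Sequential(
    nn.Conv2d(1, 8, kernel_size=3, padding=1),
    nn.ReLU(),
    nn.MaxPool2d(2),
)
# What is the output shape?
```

Input: (2, 1, 76, 76) -> after Conv2d: (2, 8, 76, 76) -> after ReLU: (2, 8, 76, 76) -> Output: (2, 8, 38, 38)

Answer: (2, 8, 38, 38)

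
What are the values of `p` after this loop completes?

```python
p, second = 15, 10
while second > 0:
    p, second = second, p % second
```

GCD of 15 and 10
`p` takes the values: 15 → 10 → 5

Answer: 5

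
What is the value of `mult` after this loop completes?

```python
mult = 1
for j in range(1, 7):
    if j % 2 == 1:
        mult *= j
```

Product of odd numbers 1 to 6
`mult` takes the values: 1 → 3 → 15

Answer: 15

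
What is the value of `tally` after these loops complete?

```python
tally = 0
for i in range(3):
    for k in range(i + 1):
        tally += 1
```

Triangle: 1 + 2 + ... + 3
`tally` takes the values: 0 → 1 → 2 → 3 → 4 → 5 → 6

Answer: 6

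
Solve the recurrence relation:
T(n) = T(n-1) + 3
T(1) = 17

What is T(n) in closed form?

Unrolling: T(n) = T(1) + 3·(n-1) = 17 + 3(n-1) = 3n + 14.

Answer: T(n) = 3n + 14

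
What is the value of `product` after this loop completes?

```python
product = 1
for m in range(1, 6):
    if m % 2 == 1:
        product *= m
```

Product of odd numbers 1 to 5
`product` takes the values: 1 → 3 → 15

Answer: 15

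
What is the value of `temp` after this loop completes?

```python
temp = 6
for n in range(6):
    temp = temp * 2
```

Multiply by 2, 6 times: 6 * 2^6 = 384
`temp` takes the values: 6 → 12 → 24 → 48 → 96 → 192 → 384

Answer: 384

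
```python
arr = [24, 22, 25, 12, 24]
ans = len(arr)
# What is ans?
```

Trace:
`arr = [24, 22, 25, 12, 24]` → arr = [24, 22, 25, 12, 24]
`ans = len(arr)` → ans = 5
So ans = 5

Answer: 5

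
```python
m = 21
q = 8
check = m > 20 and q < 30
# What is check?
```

Trace:
`m = 21` → m = 21
`q = 8` → q = 8
`check = m > 20 and q < 30` → check = True
So check = True

Answer: True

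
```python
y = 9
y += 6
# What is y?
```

Trace:
`y = 9` → y = 9
`y += 6` → y = 15
So y = 15

Answer: 15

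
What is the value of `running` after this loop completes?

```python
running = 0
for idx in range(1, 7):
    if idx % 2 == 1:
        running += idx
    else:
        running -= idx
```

Add odd, subtract even
`running` takes the values: 0 → 1 → -1 → 2 → -2 → 3 → -3

Answer: -3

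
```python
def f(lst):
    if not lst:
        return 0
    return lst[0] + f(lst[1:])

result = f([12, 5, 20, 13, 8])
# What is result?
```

12 + 5 + 20 + 13 + 8 + 0 = 58

Answer: 58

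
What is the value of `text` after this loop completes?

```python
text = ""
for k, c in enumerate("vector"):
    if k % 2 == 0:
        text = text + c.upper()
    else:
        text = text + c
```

Uppercase even positions in 'vector'
`text` takes the values: "" → "V" → "Ve" → "VeC" → "VeCt" → "VeCtO" → "VeCtOr"

Answer: "VeCtOr"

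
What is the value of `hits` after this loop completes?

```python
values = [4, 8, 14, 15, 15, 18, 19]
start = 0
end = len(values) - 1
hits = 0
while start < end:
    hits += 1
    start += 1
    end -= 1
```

Iterations until pointers meet (list length 7)
`hits` takes the values: 0 → 1 → 2 → 3

Answer: 3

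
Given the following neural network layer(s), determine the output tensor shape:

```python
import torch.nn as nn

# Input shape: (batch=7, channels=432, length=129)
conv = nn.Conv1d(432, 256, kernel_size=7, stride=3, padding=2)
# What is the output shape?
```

Input: (7, 432, 129) -> Output: (7, 256, 43)

Answer: (7, 256, 43)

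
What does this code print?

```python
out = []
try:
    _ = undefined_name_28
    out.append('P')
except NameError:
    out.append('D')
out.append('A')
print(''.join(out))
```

Execution trace: 'D' (except NameError) → 'A' (after the try/except). Output: DA

Answer: DA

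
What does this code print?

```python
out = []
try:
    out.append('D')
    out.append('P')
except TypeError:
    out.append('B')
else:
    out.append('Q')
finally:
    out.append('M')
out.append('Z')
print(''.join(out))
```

Execution trace: 'D' (try body) → 'P' (try body, no exception) → 'Q' (else) → 'M' (finally) → 'Z' (after the try/except). Output: DPQMZ

Answer: DPQMZ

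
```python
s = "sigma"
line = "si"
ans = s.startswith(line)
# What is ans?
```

Trace:
`s = "sigma"` → s = 'sigma'
`line = "si"` → line = 'si'
`ans = s.startswith(line)` → ans = True
So ans = True

Answer: True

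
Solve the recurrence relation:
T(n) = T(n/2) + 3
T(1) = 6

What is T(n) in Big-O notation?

Each step divides n by 2 and adds 3. After log_2(n) steps we reach T(1)=6. So T(n) = 3·log_2(n) + 6 = O(log n).

Answer: O(log n)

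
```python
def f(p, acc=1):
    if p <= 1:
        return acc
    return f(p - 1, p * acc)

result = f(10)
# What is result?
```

Accumulator trace (n, acc): (10, 1) -> (9, 10) -> (8, 90) -> (7, 720) -> (6, 5040) -> (5, 30240) -> (4, 151200) -> (3, 604800) -> (2, 1814400) -> (1, 3628800) -> return 3628800

Answer: 3628800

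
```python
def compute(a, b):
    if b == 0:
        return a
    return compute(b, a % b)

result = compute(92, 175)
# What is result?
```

compute(92, 175) -> compute(175, 92) -> compute(92, 83) -> compute(83, 9) -> compute(9, 2) -> compute(2, 1) -> compute(1, 0) -> 1

Answer: 1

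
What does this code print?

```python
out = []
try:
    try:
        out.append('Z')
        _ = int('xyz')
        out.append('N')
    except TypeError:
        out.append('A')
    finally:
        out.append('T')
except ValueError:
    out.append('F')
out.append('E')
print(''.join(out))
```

Execution trace: 'Z' (try body) → 'T' (finally) → 'F' (outer except ValueError) → 'E' (after the try/except). Output: ZTFE

Answer: ZTFE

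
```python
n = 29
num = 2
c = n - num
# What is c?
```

Trace:
`n = 29` → n = 29
`num = 2` → num = 2
`c = n - num` → c = 27
So c = 27

Answer: 27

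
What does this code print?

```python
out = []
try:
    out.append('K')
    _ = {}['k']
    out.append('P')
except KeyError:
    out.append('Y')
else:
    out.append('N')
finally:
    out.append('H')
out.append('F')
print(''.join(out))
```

Execution trace: 'K' (try body) → 'Y' (except KeyError) → 'H' (finally) → 'F' (after the try/except). Output: KYHF

Answer: KYHF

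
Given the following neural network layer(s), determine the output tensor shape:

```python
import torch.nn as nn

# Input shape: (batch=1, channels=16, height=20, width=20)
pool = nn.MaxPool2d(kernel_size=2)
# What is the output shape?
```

Input: (1, 16, 20, 20) -> Output: (1, 16, 10, 10)

Answer: (1, 16, 10, 10)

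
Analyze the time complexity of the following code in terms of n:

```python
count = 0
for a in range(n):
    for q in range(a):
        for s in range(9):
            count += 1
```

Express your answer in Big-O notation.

Each loop level contributes: n × n × 1. Multiplying the contributions gives O(n^2).

Answer: O(n^2)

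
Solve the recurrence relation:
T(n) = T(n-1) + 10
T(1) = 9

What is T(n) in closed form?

Unrolling: T(n) = T(1) + 10·(n-1) = 9 + 10(n-1) = 10n - 1.

Answer: T(n) = 10n - 1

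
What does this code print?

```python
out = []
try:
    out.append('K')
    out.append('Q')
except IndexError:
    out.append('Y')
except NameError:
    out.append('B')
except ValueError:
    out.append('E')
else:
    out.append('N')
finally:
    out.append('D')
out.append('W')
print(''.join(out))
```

Execution trace: 'K' (try body) → 'Q' (try body, no exception) → 'N' (else) → 'D' (finally) → 'W' (after the try/except). Output: KQNDW

Answer: KQNDW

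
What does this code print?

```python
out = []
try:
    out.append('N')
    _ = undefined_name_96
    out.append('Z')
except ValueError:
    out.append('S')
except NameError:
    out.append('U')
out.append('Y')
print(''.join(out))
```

Execution trace: 'N' (try body) → 'U' (except NameError) → 'Y' (after the try/except). Output: NUY

Answer: NUY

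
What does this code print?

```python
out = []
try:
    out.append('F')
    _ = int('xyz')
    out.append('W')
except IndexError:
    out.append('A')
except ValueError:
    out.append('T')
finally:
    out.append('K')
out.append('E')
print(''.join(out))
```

Execution trace: 'F' (try body) → 'T' (except ValueError) → 'K' (finally) → 'E' (after the try/except). Output: FTKE

Answer: FTKE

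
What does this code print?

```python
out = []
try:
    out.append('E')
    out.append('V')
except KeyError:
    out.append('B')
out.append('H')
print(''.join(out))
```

Execution trace: 'E' (try body) → 'V' (try body, no exception) → 'H' (after the try/except). Output: EVH

Answer: EVH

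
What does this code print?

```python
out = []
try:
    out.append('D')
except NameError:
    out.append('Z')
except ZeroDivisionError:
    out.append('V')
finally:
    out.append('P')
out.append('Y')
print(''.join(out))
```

Execution trace: 'D' (try body, no exception) → 'P' (finally) → 'Y' (after the try/except). Output: DPY

Answer: DPY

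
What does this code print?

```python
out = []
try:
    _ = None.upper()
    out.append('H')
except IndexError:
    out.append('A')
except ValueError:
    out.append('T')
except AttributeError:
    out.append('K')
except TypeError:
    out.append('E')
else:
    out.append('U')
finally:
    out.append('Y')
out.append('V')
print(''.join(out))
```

Execution trace: 'K' (except AttributeError) → 'Y' (finally) → 'V' (after the try/except). Output: KYV

Answer: KYV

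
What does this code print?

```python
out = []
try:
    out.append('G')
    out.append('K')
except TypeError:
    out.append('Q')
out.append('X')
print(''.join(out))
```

Execution trace: 'G' (try body) → 'K' (try body, no exception) → 'X' (after the try/except). Output: GKX

Answer: GKX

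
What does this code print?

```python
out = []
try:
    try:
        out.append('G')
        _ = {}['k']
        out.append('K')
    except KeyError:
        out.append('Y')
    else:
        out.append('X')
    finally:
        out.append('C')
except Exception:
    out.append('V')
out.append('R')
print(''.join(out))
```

Execution trace: 'G' (inner try body) → 'Y' (inner except KeyError) → 'C' (inner finally) → 'R' (after the try/except). Output: GYCR

Answer: GYCR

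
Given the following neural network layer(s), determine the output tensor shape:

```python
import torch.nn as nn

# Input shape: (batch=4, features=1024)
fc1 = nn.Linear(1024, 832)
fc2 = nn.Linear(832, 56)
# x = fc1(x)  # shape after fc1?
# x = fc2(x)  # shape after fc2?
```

Input: (4, 1024) -> after fc1: (4, 832) -> Output: (4, 56)

Answer: (4, 56)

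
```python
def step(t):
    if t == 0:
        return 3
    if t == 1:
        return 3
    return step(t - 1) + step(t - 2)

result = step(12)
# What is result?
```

Build up from base cases: step(0)=3, step(1)=3, step(2)=6, step(3)=9, step(4)=15, step(5)=24, step(6)=39, ..., step(12)=699

Answer: 699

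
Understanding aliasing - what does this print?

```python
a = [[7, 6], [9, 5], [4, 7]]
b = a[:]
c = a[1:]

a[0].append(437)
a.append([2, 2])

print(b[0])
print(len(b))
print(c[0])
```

Key concept: slice with nested mutation.
Step by step:
`a = [[7, 6], [9, 5], [4, 7]]` → a = [[7, 6], [9, 5], [4, 7]]
`b = a[:]` → b = [[7, 6], [9, 5], [4, 7]]
`c = a[1:]` → c = [[9, 5], [4, 7]]
`a[0].append(437)` → a = [[7, 6, 437], [9, 5], [4, 7]]; b = [[7, 6, 437], [9, 5], [4, 7]]
`a.append([2, 2])` → a = [[7, 6, 437], [9, 5], [4, 7], [2, 2]]
`print(b[0])` → prints [7, 6, 437]
`print(len(b))` → prints 3
`print(c[0])` → prints [9, 5]

Answer:
[7, 6, 437]
3
[9, 5]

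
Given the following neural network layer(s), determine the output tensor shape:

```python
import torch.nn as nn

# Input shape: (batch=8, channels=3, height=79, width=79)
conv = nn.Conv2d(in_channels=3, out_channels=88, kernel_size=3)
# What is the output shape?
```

Input: (8, 3, 79, 79) -> Output: (8, 88, 77, 77)

Answer: (8, 88, 77, 77)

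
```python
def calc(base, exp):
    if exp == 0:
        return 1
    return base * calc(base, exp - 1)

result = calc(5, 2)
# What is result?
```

calc(5, 2) = 5 * 5 = 25

Answer: 25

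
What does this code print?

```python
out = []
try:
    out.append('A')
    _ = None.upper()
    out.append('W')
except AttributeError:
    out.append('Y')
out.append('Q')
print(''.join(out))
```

Execution trace: 'A' (try body) → 'Y' (except AttributeError) → 'Q' (after the try/except). Output: AYQ

Answer: AYQ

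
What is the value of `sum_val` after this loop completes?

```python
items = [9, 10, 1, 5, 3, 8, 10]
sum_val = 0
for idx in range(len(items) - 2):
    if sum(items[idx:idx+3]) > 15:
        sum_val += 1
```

Count windows with sum > 15
`sum_val` takes the values: 0 → 1 → 2 → 3 → 4

Answer: 4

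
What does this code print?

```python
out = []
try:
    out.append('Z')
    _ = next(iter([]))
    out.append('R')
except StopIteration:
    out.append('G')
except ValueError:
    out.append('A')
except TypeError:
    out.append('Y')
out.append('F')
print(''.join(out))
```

Execution trace: 'Z' (try body) → 'G' (except StopIteration) → 'F' (after the try/except). Output: ZGF

Answer: ZGF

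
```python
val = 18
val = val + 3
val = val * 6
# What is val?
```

Trace:
`val = 18` → val = 18
`val = val + 3` → val = 21
`val = val * 6` → val = 126
So val = 126

Answer: 126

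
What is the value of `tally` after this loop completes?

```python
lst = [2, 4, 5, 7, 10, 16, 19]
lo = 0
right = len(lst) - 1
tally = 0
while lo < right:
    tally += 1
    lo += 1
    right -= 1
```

Iterations until pointers meet (list length 7)
`tally` takes the values: 0 → 1 → 2 → 3

Answer: 3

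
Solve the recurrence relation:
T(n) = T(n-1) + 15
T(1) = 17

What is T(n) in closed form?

Unrolling: T(n) = T(1) + 15·(n-1) = 17 + 15(n-1) = 15n + 2.

Answer: T(n) = 15n + 2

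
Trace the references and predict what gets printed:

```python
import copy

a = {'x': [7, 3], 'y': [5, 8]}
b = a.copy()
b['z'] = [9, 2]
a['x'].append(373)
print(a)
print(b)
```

Key concept: shallow copy of dict with mutable values.
Step by step:
`a = {'x': [7, 3], 'y': [5, 8]}` → a = {'x': [7, 3], 'y': [5, 8]}
`b = a.copy()` → b = {'x': [7, 3], 'y': [5, 8]}
`b['z'] = [9, 2]` → b = {'x': [7, 3], 'y': [5, 8], 'z': [9, 2]}
`a['x'].append(373)` → a = {'x': [7, 3, 373], 'y': [5, 8]}; b = {'x': [7, 3, 373], 'y': [5, 8], 'z': [9, 2]}
`print(a)` → prints {'x': [7, 3, 373], 'y': [5, 8]}
`print(b)` → prints {'x': [7, 3, 373], 'y': [5, 8], 'z': [9, 2]}

Answer:
{'x': [7, 3, 373], 'y': [5, 8]}
{'x': [7, 3, 373], 'y': [5, 8], 'z': [9, 2]}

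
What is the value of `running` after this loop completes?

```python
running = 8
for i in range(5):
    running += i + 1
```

Start at 8, add 1 to 5 = 23
`running` takes the values: 8 → 9 → 11 → 14 → 18 → 23

Answer: 23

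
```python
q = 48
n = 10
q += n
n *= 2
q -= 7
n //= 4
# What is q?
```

Trace:
`q = 48` → q = 48
`n = 10` → n = 10
`q += n` → q = 58
`n *= 2` → n = 20
`q -= 7` → q = 51
`n //= 4` → n = 5
So q = 51

Answer: 51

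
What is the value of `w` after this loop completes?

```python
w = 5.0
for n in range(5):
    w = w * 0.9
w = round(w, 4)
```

Exponential decay: 5.0 * 0.9^5
`w` takes the values: 5.0 → 4.5 → 4.05 → 3.645 → 3.2805 → 2.95245 → 2.9525

Answer: 2.9525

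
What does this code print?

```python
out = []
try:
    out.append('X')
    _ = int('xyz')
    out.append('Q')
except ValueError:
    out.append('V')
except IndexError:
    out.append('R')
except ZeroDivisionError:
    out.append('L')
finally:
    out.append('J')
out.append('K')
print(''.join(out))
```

Execution trace: 'X' (try body) → 'V' (except ValueError) → 'J' (finally) → 'K' (after the try/except). Output: XVJK

Answer: XVJK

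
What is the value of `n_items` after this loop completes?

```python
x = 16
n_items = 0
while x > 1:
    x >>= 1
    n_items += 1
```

Count right shifts until 1
`n_items` takes the values: 0 → 1 → 2 → 3 → 4

Answer: 4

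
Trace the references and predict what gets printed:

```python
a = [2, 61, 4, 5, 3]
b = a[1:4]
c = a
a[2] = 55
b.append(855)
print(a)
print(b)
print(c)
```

Key concept: slice vs alias.
Step by step:
`a = [2, 61, 4, 5, 3]` → a = [2, 61, 4, 5, 3]
`b = a[1:4]` → b = [61, 4, 5]
`c = a` → c = [2, 61, 4, 5, 3] (same object as a)
`a[2] = 55` → a = [2, 61, 55, 5, 3] (same object as c); c = [2, 61, 55, 5, 3] (same object as a)
`b.append(855)` → b = [61, 4, 5, 855]
`print(a)` → prints [2, 61, 55, 5, 3]
`print(b)` → prints [61, 4, 5, 855]
`print(c)` → prints [2, 61, 55, 5, 3]

Answer:
[2, 61, 55, 5, 3]
[61, 4, 5, 855]
[2, 61, 55, 5, 3]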